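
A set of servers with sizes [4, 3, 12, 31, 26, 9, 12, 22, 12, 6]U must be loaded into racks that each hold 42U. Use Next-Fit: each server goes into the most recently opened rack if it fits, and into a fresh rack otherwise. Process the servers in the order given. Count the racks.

5 racks

Put 4U in rack 1; 38U remain.
Put 3U in rack 1; 35U remain.
Put 12U in rack 1; 23U remain.
Put 31U in rack 2; 11U remain.
Put 26U in rack 3; 16U remain.
Put 9U in rack 3; 7U remain.
Put 12U in rack 4; 30U remain.
Put 22U in rack 4; 8U remain.
Put 12U in rack 5; 30U remain.
Put 6U in rack 5; 24U remain.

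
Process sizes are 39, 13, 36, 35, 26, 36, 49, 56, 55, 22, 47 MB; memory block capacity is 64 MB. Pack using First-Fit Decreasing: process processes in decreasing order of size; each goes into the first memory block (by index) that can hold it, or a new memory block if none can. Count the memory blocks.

Sorted descending: 56, 55, 49, 47, 39, 36, 36, 35, 26, 22, 13.
Put 56 MB in memory block 1; 8 MB remain.
Put 55 MB in memory block 2; 9 MB remain.
Put 49 MB in memory block 3; 15 MB remain.
Put 47 MB in memory block 4; 17 MB remain.
Put 39 MB in memory block 5; 25 MB remain.
Put 36 MB in memory block 6; 28 MB remain.
Put 36 MB in memory block 7; 28 MB remain.
Put 35 MB in memory block 8; 29 MB remain.
Put 26 MB in memory block 6; 2 MB remain.
Put 22 MB in memory block 5; 3 MB remain.
Put 13 MB in memory block 3; 2 MB remain.
Final memory blocks: [56] [55] [49,13] [47] [39,22] [36,26] [36] [35].

8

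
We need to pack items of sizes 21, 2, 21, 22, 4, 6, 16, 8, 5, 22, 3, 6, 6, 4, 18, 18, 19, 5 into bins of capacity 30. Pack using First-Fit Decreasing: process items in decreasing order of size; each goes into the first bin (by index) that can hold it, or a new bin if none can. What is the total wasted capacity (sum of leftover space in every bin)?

34

Sorted descending: 22, 22, 21, 21, 19, 18, 18, 16, 8, 6, 6, 6, 5, 5, 4, 4, 3, 2.
bin 1: place 22, 8 left
bin 2: place 22, 8 left
bin 3: place 21, 9 left
bin 4: place 21, 9 left
bin 5: place 19, 11 left
bin 6: place 18, 12 left
bin 7: place 18, 12 left
bin 8: place 16, 14 left
bin 1: place 8, 0 left
bin 2: place 6, 2 left
bin 3: place 6, 3 left
bin 4: place 6, 3 left
bin 5: place 5, 6 left
bin 5: place 5, 1 left
bin 6: place 4, 8 left
bin 6: place 4, 4 left
bin 3: place 3, 0 left
bin 2: place 2, 0 left
8 bins × 30 = 240; used 206; unused 34.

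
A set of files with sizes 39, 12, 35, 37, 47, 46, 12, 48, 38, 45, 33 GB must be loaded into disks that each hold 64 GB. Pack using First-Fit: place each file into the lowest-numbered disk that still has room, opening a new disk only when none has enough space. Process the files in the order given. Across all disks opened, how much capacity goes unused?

184

disk 1: place 39 GB, 25 GB left
disk 1: place 12 GB, 13 GB left
disk 2: place 35 GB, 29 GB left
disk 3: place 37 GB, 27 GB left
disk 4: place 47 GB, 17 GB left
disk 5: place 46 GB, 18 GB left
disk 1: place 12 GB, 1 GB left
disk 6: place 48 GB, 16 GB left
disk 7: place 38 GB, 26 GB left
disk 8: place 45 GB, 19 GB left
disk 9: place 33 GB, 31 GB left
9 disks × 64 GB = 576 GB; used 392 GB; unused 184 GB.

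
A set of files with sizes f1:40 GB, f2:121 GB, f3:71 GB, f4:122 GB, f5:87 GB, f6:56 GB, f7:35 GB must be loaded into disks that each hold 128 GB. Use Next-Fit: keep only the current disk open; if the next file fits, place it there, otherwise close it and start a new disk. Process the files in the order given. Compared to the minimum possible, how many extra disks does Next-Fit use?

1

Next-Fit: [40] [121] [71] [122] [87] [56,35] → 6 disks.
Total size 532 GB; any packing needs at least ⌈532/128⌉ = 5 disks.
An optimal packing achieves that bound: [122] [121] [87,40] [71,56] [35] → 5 disks.
Excess: 6 − 5 = 1.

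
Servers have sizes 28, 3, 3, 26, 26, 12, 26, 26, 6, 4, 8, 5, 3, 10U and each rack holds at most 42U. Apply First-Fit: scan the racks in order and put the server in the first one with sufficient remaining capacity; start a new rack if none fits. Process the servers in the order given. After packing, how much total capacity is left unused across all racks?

24

Put 28U in rack 1; 14U remain.
Put 3U in rack 1; 11U remain.
Put 3U in rack 1; 8U remain.
Put 26U in rack 2; 16U remain.
Put 26U in rack 3; 16U remain.
Put 12U in rack 2; 4U remain.
Put 26U in rack 4; 16U remain.
Put 26U in rack 5; 16U remain.
Put 6U in rack 1; 2U remain.
Put 4U in rack 2; 0U remain.
Put 8U in rack 3; 8U remain.
Put 5U in rack 3; 3U remain.
Put 3U in rack 3; 0U remain.
Put 10U in rack 4; 6U remain.
5 racks × 42U = 210U; used 186U; unused 24U.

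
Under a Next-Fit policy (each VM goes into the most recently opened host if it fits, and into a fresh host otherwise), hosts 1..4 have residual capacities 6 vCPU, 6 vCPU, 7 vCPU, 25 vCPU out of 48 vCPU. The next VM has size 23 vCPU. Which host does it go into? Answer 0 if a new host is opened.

4

Next-Fit only looks at host 4, which has 25 vCPU free.
23 vCPU fits there.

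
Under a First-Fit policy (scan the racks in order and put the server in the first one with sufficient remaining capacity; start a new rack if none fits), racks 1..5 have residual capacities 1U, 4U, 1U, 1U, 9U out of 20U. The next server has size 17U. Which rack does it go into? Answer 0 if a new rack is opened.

0

No rack has ≥ 17U free, so a new rack is opened.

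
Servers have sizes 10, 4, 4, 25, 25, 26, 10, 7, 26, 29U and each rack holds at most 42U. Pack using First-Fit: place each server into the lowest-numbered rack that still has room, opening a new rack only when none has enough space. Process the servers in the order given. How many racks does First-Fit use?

6

Put 10U in rack 1; 32U remain.
Put 4U in rack 1; 28U remain.
Put 4U in rack 1; 24U remain.
Put 25U in rack 2; 17U remain.
Put 25U in rack 3; 17U remain.
Put 26U in rack 4; 16U remain.
Put 10U in rack 1; 14U remain.
Put 7U in rack 1; 7U remain.
Put 26U in rack 5; 16U remain.
Put 29U in rack 6; 13U remain.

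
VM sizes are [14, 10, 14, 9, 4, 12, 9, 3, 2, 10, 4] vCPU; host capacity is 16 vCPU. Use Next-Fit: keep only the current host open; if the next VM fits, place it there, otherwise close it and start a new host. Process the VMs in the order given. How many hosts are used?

Put 14 vCPU in host 1; 2 vCPU remain.
Put 10 vCPU in host 2; 6 vCPU remain.
Put 14 vCPU in host 3; 2 vCPU remain.
Put 9 vCPU in host 4; 7 vCPU remain.
Put 4 vCPU in host 4; 3 vCPU remain.
Put 12 vCPU in host 5; 4 vCPU remain.
Put 9 vCPU in host 6; 7 vCPU remain.
Put 3 vCPU in host 6; 4 vCPU remain.
Put 2 vCPU in host 6; 2 vCPU remain.
Put 10 vCPU in host 7; 6 vCPU remain.
Put 4 vCPU in host 7; 2 vCPU remain.
Final hosts: [14] [10] [14] [9,4] [12] [9,3,2] [10,4].

7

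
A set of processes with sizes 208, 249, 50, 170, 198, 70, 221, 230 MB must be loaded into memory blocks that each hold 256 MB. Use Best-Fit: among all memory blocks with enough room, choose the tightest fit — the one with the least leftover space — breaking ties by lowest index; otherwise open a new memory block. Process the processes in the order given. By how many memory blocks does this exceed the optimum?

1

Best-Fit: [208] [249] [50,170] [198] [70] [221] [230] → 7 memory blocks.
Total size 1396 MB; any packing needs at least ⌈1396/256⌉ = 6 memory blocks.
An optimal packing achieves that bound: [249] [230] [221] [208] [198,50] [170,70] → 6 memory blocks.
Excess: 7 − 6 = 1.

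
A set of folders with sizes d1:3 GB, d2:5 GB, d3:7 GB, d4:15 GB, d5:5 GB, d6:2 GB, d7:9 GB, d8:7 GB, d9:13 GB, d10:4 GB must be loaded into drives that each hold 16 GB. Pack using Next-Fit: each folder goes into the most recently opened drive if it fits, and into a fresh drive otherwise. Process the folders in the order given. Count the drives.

6 drives

Put d1 (3 GB) in drive 1; 13 GB remain.
Put d2 (5 GB) in drive 1; 8 GB remain.
Put d3 (7 GB) in drive 1; 1 GB remain.
Put d4 (15 GB) in drive 2; 1 GB remain.
Put d5 (5 GB) in drive 3; 11 GB remain.
Put d6 (2 GB) in drive 3; 9 GB remain.
Put d7 (9 GB) in drive 3; 0 GB remain.
Put d8 (7 GB) in drive 4; 9 GB remain.
Put d9 (13 GB) in drive 5; 3 GB remain.
Put d10 (4 GB) in drive 6; 12 GB remain.
Final drives: [3,5,7] [15] [5,2,9] [7] [13] [4].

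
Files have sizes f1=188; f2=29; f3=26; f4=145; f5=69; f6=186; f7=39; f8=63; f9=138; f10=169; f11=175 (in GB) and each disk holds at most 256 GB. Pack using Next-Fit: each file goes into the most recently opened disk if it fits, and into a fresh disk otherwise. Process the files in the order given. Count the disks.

disk 1: place f1 (188 GB), 68 GB left
disk 1: place f2 (29 GB), 39 GB left
disk 1: place f3 (26 GB), 13 GB left
disk 2: place f4 (145 GB), 111 GB left
disk 2: place f5 (69 GB), 42 GB left
disk 3: place f6 (186 GB), 70 GB left
disk 3: place f7 (39 GB), 31 GB left
disk 4: place f8 (63 GB), 193 GB left
disk 4: place f9 (138 GB), 55 GB left
disk 5: place f10 (169 GB), 87 GB left
disk 6: place f11 (175 GB), 81 GB left
Final disks: [188,29,26] [145,69] [186,39] [63,138] [169] [175].

6 disks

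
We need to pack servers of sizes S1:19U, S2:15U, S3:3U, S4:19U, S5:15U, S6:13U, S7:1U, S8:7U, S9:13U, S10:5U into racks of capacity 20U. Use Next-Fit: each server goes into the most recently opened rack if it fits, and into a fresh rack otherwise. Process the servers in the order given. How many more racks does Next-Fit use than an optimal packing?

Next-Fit: [19] [15,3] [19] [15] [13,1] [7,13] [5] → 7 racks.
Total size 110U; any packing needs at least ⌈110/20⌉ = 6 racks.
An optimal packing achieves that bound: [19,1] [19] [15,5] [15,3] [13,7] [13] → 6 racks.
Excess: 7 − 6 = 1.

1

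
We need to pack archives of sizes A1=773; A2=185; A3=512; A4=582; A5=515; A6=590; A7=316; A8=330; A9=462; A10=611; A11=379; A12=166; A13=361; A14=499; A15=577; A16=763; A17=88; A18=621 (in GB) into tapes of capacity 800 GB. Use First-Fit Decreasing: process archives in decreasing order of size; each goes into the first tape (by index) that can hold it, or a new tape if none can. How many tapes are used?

Sorted descending: 773, 763, 621, 611, 590, 582, 577, 515, 512, 499, 462, 379, 361, 330, 316, 185, 166, 88.
tape 1: place 773 GB, 27 GB left
tape 2: place 763 GB, 37 GB left
tape 3: place 621 GB, 179 GB left
tape 4: place 611 GB, 189 GB left
tape 5: place 590 GB, 210 GB left
tape 6: place 582 GB, 218 GB left
tape 7: place 577 GB, 223 GB left
tape 8: place 515 GB, 285 GB left
tape 9: place 512 GB, 288 GB left
tape 10: place 499 GB, 301 GB left
tape 11: place 462 GB, 338 GB left
tape 12: place 379 GB, 421 GB left
tape 12: place 361 GB, 60 GB left
tape 11: place 330 GB, 8 GB left
tape 13: place 316 GB, 484 GB left
tape 4: place 185 GB, 4 GB left
tape 3: place 166 GB, 13 GB left
tape 5: place 88 GB, 122 GB left
Final tapes: [773] [763] [621,166] [611,185] [590,88] [582] [577] [515] [512] [499] [462,330] [379,361] [316].

13 tapes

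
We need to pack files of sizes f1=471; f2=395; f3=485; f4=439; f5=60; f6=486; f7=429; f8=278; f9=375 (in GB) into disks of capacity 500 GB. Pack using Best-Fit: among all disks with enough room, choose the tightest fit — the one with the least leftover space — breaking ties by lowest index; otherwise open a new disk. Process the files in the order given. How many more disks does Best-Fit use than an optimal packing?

0

Best-Fit: [471] [395] [485] [439,60] [486] [429] [278] [375] → 8 disks.
8 files exceed 250 GB (half the capacity), and no two of those can share a disk, so at least 8 disks are needed.
So 8 is already optimal.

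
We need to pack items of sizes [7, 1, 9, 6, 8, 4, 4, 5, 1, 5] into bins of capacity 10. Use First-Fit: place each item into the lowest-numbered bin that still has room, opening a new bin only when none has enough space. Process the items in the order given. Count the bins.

6 bins

Put 7 in bin 1; 3 remain.
Put 1 in bin 1; 2 remain.
Put 9 in bin 2; 1 remain.
Put 6 in bin 3; 4 remain.
Put 8 in bin 4; 2 remain.
Put 4 in bin 3; 0 remain.
Put 4 in bin 5; 6 remain.
Put 5 in bin 5; 1 remain.
Put 1 in bin 1; 1 remain.
Put 5 in bin 6; 5 remain.
Final bins: [7,1,1] [9] [6,4] [8] [4,5] [5].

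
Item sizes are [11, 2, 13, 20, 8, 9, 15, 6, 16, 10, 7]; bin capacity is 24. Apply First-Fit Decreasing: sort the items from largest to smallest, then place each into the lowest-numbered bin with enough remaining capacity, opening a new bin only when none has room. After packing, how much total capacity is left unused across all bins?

3

Sorted descending: 20, 16, 15, 13, 11, 10, 9, 8, 7, 6, 2.
20 → bin 1 (remaining 4)
16 → bin 2 (remaining 8)
15 → bin 3 (remaining 9)
13 → bin 4 (remaining 11)
11 → bin 4 (remaining 0)
10 → bin 5 (remaining 14)
9 → bin 3 (remaining 0)
8 → bin 2 (remaining 0)
7 → bin 5 (remaining 7)
6 → bin 5 (remaining 1)
2 → bin 1 (remaining 2)
5 bins × 24 = 120; used 117; unused 3.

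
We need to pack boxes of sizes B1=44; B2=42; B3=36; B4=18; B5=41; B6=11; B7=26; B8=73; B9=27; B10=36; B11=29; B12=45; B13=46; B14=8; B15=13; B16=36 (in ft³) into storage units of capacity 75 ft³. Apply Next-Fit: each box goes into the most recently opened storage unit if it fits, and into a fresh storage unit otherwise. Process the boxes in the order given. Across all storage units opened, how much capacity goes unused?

Put B1 (44 ft³) in storage unit 1; 31 ft³ remain.
Put B2 (42 ft³) in storage unit 2; 33 ft³ remain.
Put B3 (36 ft³) in storage unit 3; 39 ft³ remain.
Put B4 (18 ft³) in storage unit 3; 21 ft³ remain.
Put B5 (41 ft³) in storage unit 4; 34 ft³ remain.
Put B6 (11 ft³) in storage unit 4; 23 ft³ remain.
Put B7 (26 ft³) in storage unit 5; 49 ft³ remain.
Put B8 (73 ft³) in storage unit 6; 2 ft³ remain.
Put B9 (27 ft³) in storage unit 7; 48 ft³ remain.
Put B10 (36 ft³) in storage unit 7; 12 ft³ remain.
Put B11 (29 ft³) in storage unit 8; 46 ft³ remain.
Put B12 (45 ft³) in storage unit 8; 1 ft³ remain.
Put B13 (46 ft³) in storage unit 9; 29 ft³ remain.
Put B14 (8 ft³) in storage unit 9; 21 ft³ remain.
Put B15 (13 ft³) in storage unit 9; 8 ft³ remain.
Put B16 (36 ft³) in storage unit 10; 39 ft³ remain.
10 storage units × 75 ft³ = 750 ft³; used 531 ft³; unused 219 ft³.

219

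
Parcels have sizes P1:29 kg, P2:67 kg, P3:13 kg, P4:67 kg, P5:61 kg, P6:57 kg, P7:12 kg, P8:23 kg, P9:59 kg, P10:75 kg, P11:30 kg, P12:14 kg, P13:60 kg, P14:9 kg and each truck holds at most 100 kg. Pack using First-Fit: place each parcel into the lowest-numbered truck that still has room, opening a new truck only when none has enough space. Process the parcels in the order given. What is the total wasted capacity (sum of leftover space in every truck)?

P1 (29 kg) → truck 1 (remaining 71 kg)
P2 (67 kg) → truck 1 (remaining 4 kg)
P3 (13 kg) → truck 2 (remaining 87 kg)
P4 (67 kg) → truck 2 (remaining 20 kg)
P5 (61 kg) → truck 3 (remaining 39 kg)
P6 (57 kg) → truck 4 (remaining 43 kg)
P7 (12 kg) → truck 2 (remaining 8 kg)
P8 (23 kg) → truck 3 (remaining 16 kg)
P9 (59 kg) → truck 5 (remaining 41 kg)
P10 (75 kg) → truck 6 (remaining 25 kg)
P11 (30 kg) → truck 4 (remaining 13 kg)
P12 (14 kg) → truck 3 (remaining 2 kg)
P13 (60 kg) → truck 7 (remaining 40 kg)
P14 (9 kg) → truck 4 (remaining 4 kg)
7 trucks × 100 kg = 700 kg; used 576 kg; unused 124 kg.

124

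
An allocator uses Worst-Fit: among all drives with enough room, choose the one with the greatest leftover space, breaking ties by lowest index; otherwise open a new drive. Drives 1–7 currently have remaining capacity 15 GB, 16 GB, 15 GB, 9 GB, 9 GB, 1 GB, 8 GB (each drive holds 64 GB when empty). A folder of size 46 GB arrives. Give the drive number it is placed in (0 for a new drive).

No drive has ≥ 46 GB free, so a new drive is opened.

0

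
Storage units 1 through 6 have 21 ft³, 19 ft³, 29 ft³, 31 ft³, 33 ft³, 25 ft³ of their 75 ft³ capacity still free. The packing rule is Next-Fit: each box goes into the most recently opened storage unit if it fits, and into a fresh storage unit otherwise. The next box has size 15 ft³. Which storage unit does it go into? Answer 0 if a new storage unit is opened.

Next-Fit only looks at storage unit 6, which has 25 ft³ free.
15 ft³ fits there.

6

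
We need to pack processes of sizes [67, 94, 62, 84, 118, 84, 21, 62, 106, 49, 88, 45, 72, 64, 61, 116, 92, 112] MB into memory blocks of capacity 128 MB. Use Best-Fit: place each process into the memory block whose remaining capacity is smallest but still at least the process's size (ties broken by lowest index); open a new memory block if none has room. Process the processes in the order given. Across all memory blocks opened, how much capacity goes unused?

Put 67 MB in memory block 1; 61 MB remain.
Put 94 MB in memory block 2; 34 MB remain.
Put 62 MB in memory block 3; 66 MB remain.
Put 84 MB in memory block 4; 44 MB remain.
Put 118 MB in memory block 5; 10 MB remain.
Put 84 MB in memory block 6; 44 MB remain.
Put 21 MB in memory block 2; 13 MB remain.
Put 62 MB in memory block 3; 4 MB remain.
Put 106 MB in memory block 7; 22 MB remain.
Put 49 MB in memory block 1; 12 MB remain.
Put 88 MB in memory block 8; 40 MB remain.
Put 45 MB in memory block 9; 83 MB remain.
Put 72 MB in memory block 9; 11 MB remain.
Put 64 MB in memory block 10; 64 MB remain.
Put 61 MB in memory block 10; 3 MB remain.
Put 116 MB in memory block 11; 12 MB remain.
Put 92 MB in memory block 12; 36 MB remain.
Put 112 MB in memory block 13; 16 MB remain.
13 memory blocks × 128 MB = 1664 MB; used 1397 MB; unused 267 MB.

267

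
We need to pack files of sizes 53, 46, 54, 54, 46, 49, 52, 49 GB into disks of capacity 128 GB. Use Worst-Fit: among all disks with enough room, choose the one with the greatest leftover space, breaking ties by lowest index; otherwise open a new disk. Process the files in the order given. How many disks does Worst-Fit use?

4

disk 1: place 53 GB, 75 GB left
disk 1: place 46 GB, 29 GB left
disk 2: place 54 GB, 74 GB left
disk 2: place 54 GB, 20 GB left
disk 3: place 46 GB, 82 GB left
disk 3: place 49 GB, 33 GB left
disk 4: place 52 GB, 76 GB left
disk 4: place 49 GB, 27 GB left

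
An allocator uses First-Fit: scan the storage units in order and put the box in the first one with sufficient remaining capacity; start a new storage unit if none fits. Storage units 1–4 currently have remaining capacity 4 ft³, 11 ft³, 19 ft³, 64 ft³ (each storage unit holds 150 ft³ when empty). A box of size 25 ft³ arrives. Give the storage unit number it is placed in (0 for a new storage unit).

4

Storage units with room: storage unit 4 (64 ft³).
The first with room is storage unit 4.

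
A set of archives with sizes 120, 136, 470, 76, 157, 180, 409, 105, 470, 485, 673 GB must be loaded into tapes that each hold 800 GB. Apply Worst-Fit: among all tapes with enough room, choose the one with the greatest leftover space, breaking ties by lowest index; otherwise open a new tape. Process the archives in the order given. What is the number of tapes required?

6 tapes

Put 120 GB in tape 1; 680 GB remain.
Put 136 GB in tape 1; 544 GB remain.
Put 470 GB in tape 1; 74 GB remain.
Put 76 GB in tape 2; 724 GB remain.
Put 157 GB in tape 2; 567 GB remain.
Put 180 GB in tape 2; 387 GB remain.
Put 409 GB in tape 3; 391 GB remain.
Put 105 GB in tape 3; 286 GB remain.
Put 470 GB in tape 4; 330 GB remain.
Put 485 GB in tape 5; 315 GB remain.
Put 673 GB in tape 6; 127 GB remain.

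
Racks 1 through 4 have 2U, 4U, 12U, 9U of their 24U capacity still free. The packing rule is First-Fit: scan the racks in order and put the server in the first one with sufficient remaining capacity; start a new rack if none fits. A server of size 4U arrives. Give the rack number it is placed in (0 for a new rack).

2

Racks with room: rack 2 (4U), rack 3 (12U), rack 4 (9U).
The first with room is rack 2.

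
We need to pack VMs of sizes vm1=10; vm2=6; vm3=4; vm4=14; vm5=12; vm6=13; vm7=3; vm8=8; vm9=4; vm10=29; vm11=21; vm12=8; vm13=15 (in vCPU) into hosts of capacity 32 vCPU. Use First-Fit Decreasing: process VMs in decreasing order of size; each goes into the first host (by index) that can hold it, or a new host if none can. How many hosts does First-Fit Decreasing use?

Sorted descending: 29, 21, 15, 14, 13, 12, 10, 8, 8, 6, 4, 4, 3.
host 1: place 29 vCPU, 3 vCPU left
host 2: place 21 vCPU, 11 vCPU left
host 3: place 15 vCPU, 17 vCPU left
host 3: place 14 vCPU, 3 vCPU left
host 4: place 13 vCPU, 19 vCPU left
host 4: place 12 vCPU, 7 vCPU left
host 2: place 10 vCPU, 1 vCPU left
host 5: place 8 vCPU, 24 vCPU left
host 5: place 8 vCPU, 16 vCPU left
host 4: place 6 vCPU, 1 vCPU left
host 5: place 4 vCPU, 12 vCPU left
host 5: place 4 vCPU, 8 vCPU left
host 1: place 3 vCPU, 0 vCPU left

5 hosts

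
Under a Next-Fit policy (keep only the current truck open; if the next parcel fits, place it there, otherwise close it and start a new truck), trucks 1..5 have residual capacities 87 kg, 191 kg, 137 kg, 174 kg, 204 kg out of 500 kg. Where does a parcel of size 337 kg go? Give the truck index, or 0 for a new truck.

0

Next-Fit only looks at truck 5, which has 204 kg free.
337 kg does not fit, so a new truck is opened.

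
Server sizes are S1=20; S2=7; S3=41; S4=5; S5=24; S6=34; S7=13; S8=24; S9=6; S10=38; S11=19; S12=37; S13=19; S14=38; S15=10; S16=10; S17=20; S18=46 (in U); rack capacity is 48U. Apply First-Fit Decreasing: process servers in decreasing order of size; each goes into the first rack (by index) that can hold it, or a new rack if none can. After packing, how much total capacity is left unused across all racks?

21

Sorted descending: 46, 41, 38, 38, 37, 34, 24, 24, 20, 20, 19, 19, 13, 10, 10, 7, 6, 5.
46U → rack 1 (remaining 2U)
41U → rack 2 (remaining 7U)
38U → rack 3 (remaining 10U)
38U → rack 4 (remaining 10U)
37U → rack 5 (remaining 11U)
34U → rack 6 (remaining 14U)
24U → rack 7 (remaining 24U)
24U → rack 7 (remaining 0U)
20U → rack 8 (remaining 28U)
20U → rack 8 (remaining 8U)
19U → rack 9 (remaining 29U)
19U → rack 9 (remaining 10U)
13U → rack 6 (remaining 1U)
10U → rack 3 (remaining 0U)
10U → rack 4 (remaining 0U)
7U → rack 2 (remaining 0U)
6U → rack 5 (remaining 5U)
5U → rack 5 (remaining 0U)
9 racks × 48U = 432U; used 411U; unused 21U.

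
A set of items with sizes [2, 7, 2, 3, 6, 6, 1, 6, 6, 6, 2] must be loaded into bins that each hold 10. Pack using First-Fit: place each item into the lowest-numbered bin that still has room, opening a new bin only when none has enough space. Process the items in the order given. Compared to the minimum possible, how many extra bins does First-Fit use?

First-Fit: [2,7,1] [2,3,2] [6] [6] [6] [6] [6] → 7 bins.
6 items exceed 5 (half the capacity), and no two of those can share a bin, so at least 6 bins are needed.
An optimal packing achieves that bound: [7,3] [6,2,2] [6,2,1] [6] [6] [6] → 6 bins.
Excess: 7 − 6 = 1.

1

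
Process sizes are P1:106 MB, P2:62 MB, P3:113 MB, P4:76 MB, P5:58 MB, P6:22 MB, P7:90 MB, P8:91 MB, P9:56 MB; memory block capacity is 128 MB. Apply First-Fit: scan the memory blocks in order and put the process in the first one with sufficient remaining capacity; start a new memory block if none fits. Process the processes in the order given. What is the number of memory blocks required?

7

memory block 1: place P1 (106 MB), 22 MB left
memory block 2: place P2 (62 MB), 66 MB left
memory block 3: place P3 (113 MB), 15 MB left
memory block 4: place P4 (76 MB), 52 MB left
memory block 2: place P5 (58 MB), 8 MB left
memory block 1: place P6 (22 MB), 0 MB left
memory block 5: place P7 (90 MB), 38 MB left
memory block 6: place P8 (91 MB), 37 MB left
memory block 7: place P9 (56 MB), 72 MB left
Final memory blocks: [106,22] [62,58] [113] [76] [90] [91] [56].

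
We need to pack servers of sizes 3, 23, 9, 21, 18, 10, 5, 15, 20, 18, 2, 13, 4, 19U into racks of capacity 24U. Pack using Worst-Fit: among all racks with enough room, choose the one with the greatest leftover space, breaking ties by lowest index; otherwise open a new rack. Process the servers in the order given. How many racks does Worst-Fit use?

9

Put 3U in rack 1; 21U remain.
Put 23U in rack 2; 1U remain.
Put 9U in rack 1; 12U remain.
Put 21U in rack 3; 3U remain.
Put 18U in rack 4; 6U remain.
Put 10U in rack 1; 2U remain.
Put 5U in rack 4; 1U remain.
Put 15U in rack 5; 9U remain.
Put 20U in rack 6; 4U remain.
Put 18U in rack 7; 6U remain.
Put 2U in rack 5; 7U remain.
Put 13U in rack 8; 11U remain.
Put 4U in rack 8; 7U remain.
Put 19U in rack 9; 5U remain.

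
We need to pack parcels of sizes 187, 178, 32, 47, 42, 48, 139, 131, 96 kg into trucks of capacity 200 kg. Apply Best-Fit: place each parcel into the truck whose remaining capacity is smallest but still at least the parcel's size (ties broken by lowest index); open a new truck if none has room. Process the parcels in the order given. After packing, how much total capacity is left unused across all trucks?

truck 1: place 187 kg, 13 kg left
truck 2: place 178 kg, 22 kg left
truck 3: place 32 kg, 168 kg left
truck 3: place 47 kg, 121 kg left
truck 3: place 42 kg, 79 kg left
truck 3: place 48 kg, 31 kg left
truck 4: place 139 kg, 61 kg left
truck 5: place 131 kg, 69 kg left
truck 6: place 96 kg, 104 kg left
6 trucks × 200 kg = 1200 kg; used 900 kg; unused 300 kg.

300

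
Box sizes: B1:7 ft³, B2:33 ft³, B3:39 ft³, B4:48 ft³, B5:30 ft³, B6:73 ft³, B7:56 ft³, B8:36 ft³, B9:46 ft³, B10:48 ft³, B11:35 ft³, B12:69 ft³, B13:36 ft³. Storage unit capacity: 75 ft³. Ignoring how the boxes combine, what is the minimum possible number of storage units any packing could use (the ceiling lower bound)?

Total size = 7 + 33 + 39 + 48 + 30 + 73 + 56 + 36 + 46 + 48 + 35 + 69 + 36 = 556 ft³.
⌈556 / 75⌉ = 8.

8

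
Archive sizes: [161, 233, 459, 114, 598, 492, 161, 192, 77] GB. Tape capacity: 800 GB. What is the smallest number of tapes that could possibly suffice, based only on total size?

Total size = 161 + 233 + 459 + 114 + 598 + 492 + 161 + 192 + 77 = 2487 GB.
⌈2487 / 800⌉ = 4.

4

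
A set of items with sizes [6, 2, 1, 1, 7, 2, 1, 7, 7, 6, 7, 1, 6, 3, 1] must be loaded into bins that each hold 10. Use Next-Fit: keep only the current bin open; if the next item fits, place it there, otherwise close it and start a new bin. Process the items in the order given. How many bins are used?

7

bin 1: place 6, 4 left
bin 1: place 2, 2 left
bin 1: place 1, 1 left
bin 1: place 1, 0 left
bin 2: place 7, 3 left
bin 2: place 2, 1 left
bin 2: place 1, 0 left
bin 3: place 7, 3 left
bin 4: place 7, 3 left
bin 5: place 6, 4 left
bin 6: place 7, 3 left
bin 6: place 1, 2 left
bin 7: place 6, 4 left
bin 7: place 3, 1 left
bin 7: place 1, 0 left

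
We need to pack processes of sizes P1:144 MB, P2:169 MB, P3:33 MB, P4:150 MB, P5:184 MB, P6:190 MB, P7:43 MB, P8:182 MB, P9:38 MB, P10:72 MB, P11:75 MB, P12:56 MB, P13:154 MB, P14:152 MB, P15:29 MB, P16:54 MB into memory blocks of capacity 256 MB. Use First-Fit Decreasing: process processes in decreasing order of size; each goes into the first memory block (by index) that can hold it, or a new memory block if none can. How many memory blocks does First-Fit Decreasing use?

Sorted descending: 190, 184, 182, 169, 154, 152, 150, 144, 75, 72, 56, 54, 43, 38, 33, 29.
memory block 1: place 190 MB, 66 MB left
memory block 2: place 184 MB, 72 MB left
memory block 3: place 182 MB, 74 MB left
memory block 4: place 169 MB, 87 MB left
memory block 5: place 154 MB, 102 MB left
memory block 6: place 152 MB, 104 MB left
memory block 7: place 150 MB, 106 MB left
memory block 8: place 144 MB, 112 MB left
memory block 4: place 75 MB, 12 MB left
memory block 2: place 72 MB, 0 MB left
memory block 1: place 56 MB, 10 MB left
memory block 3: place 54 MB, 20 MB left
memory block 5: place 43 MB, 59 MB left
memory block 5: place 38 MB, 21 MB left
memory block 6: place 33 MB, 71 MB left
memory block 6: place 29 MB, 42 MB left
Final memory blocks: [190,56] [184,72] [182,54] [169,75] [154,43,38] [152,33,29] [150] [144].

8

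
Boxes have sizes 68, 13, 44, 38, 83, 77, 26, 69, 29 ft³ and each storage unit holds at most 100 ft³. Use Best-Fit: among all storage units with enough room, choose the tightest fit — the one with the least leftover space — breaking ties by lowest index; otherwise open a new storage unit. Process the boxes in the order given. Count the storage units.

Put 68 ft³ in storage unit 1; 32 ft³ remain.
Put 13 ft³ in storage unit 1; 19 ft³ remain.
Put 44 ft³ in storage unit 2; 56 ft³ remain.
Put 38 ft³ in storage unit 2; 18 ft³ remain.
Put 83 ft³ in storage unit 3; 17 ft³ remain.
Put 77 ft³ in storage unit 4; 23 ft³ remain.
Put 26 ft³ in storage unit 5; 74 ft³ remain.
Put 69 ft³ in storage unit 5; 5 ft³ remain.
Put 29 ft³ in storage unit 6; 71 ft³ remain.
Final storage units: [68,13] [44,38] [83] [77] [26,69] [29].

6 storage units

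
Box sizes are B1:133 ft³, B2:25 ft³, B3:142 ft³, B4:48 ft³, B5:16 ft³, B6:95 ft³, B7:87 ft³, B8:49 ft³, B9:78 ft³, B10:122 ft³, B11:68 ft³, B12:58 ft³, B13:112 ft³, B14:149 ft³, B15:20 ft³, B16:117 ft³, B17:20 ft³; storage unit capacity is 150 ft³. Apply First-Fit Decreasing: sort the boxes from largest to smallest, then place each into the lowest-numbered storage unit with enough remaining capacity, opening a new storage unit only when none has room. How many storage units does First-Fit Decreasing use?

Sorted descending: 149, 142, 133, 122, 117, 112, 95, 87, 78, 68, 58, 49, 48, 25, 20, 20, 16.
149 ft³ → storage unit 1 (remaining 1 ft³)
142 ft³ → storage unit 2 (remaining 8 ft³)
133 ft³ → storage unit 3 (remaining 17 ft³)
122 ft³ → storage unit 4 (remaining 28 ft³)
117 ft³ → storage unit 5 (remaining 33 ft³)
112 ft³ → storage unit 6 (remaining 38 ft³)
95 ft³ → storage unit 7 (remaining 55 ft³)
87 ft³ → storage unit 8 (remaining 63 ft³)
78 ft³ → storage unit 9 (remaining 72 ft³)
68 ft³ → storage unit 9 (remaining 4 ft³)
58 ft³ → storage unit 8 (remaining 5 ft³)
49 ft³ → storage unit 7 (remaining 6 ft³)
48 ft³ → storage unit 10 (remaining 102 ft³)
25 ft³ → storage unit 4 (remaining 3 ft³)
20 ft³ → storage unit 5 (remaining 13 ft³)
20 ft³ → storage unit 6 (remaining 18 ft³)
16 ft³ → storage unit 3 (remaining 1 ft³)
Final storage units: [149] [142] [133,16] [122,25] [117,20] [112,20] [95,49] [87,58] [78,68] [48].

10 storage units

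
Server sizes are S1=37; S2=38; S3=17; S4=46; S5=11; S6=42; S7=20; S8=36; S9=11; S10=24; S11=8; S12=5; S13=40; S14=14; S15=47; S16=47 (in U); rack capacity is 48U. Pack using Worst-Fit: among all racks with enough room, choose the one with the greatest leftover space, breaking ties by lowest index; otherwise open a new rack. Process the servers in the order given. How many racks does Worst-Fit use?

11

Put S1 (37U) in rack 1; 11U remain.
Put S2 (38U) in rack 2; 10U remain.
Put S3 (17U) in rack 3; 31U remain.
Put S4 (46U) in rack 4; 2U remain.
Put S5 (11U) in rack 3; 20U remain.
Put S6 (42U) in rack 5; 6U remain.
Put S7 (20U) in rack 3; 0U remain.
Put S8 (36U) in rack 6; 12U remain.
Put S9 (11U) in rack 6; 1U remain.
Put S10 (24U) in rack 7; 24U remain.
Put S11 (8U) in rack 7; 16U remain.
Put S12 (5U) in rack 7; 11U remain.
Put S13 (40U) in rack 8; 8U remain.
Put S14 (14U) in rack 9; 34U remain.
Put S15 (47U) in rack 10; 1U remain.
Put S16 (47U) in rack 11; 1U remain.
Final racks: [37] [38] [17,11,20] [46] [42] [36,11] [24,8,5] [40] [14] [47] [47].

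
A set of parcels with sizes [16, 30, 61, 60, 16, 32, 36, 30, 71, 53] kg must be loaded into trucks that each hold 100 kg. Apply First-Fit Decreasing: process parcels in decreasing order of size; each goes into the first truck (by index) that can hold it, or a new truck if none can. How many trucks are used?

Sorted descending: 71, 61, 60, 53, 36, 32, 30, 30, 16, 16.
Put 71 kg in truck 1; 29 kg remain.
Put 61 kg in truck 2; 39 kg remain.
Put 60 kg in truck 3; 40 kg remain.
Put 53 kg in truck 4; 47 kg remain.
Put 36 kg in truck 2; 3 kg remain.
Put 32 kg in truck 3; 8 kg remain.
Put 30 kg in truck 4; 17 kg remain.
Put 30 kg in truck 5; 70 kg remain.
Put 16 kg in truck 1; 13 kg remain.
Put 16 kg in truck 4; 1 kg remain.

5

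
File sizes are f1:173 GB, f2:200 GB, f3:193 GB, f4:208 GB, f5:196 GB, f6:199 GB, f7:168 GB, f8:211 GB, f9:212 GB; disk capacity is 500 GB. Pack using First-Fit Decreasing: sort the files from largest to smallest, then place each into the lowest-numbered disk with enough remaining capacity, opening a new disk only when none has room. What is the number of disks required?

5

Sorted descending: 212, 211, 208, 200, 199, 196, 193, 173, 168.
disk 1: place 212 GB, 288 GB left
disk 1: place 211 GB, 77 GB left
disk 2: place 208 GB, 292 GB left
disk 2: place 200 GB, 92 GB left
disk 3: place 199 GB, 301 GB left
disk 3: place 196 GB, 105 GB left
disk 4: place 193 GB, 307 GB left
disk 4: place 173 GB, 134 GB left
disk 5: place 168 GB, 332 GB left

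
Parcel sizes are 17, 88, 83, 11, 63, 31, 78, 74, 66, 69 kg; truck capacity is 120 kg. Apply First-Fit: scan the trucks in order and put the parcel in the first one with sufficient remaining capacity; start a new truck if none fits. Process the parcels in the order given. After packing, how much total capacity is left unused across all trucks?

Put 17 kg in truck 1; 103 kg remain.
Put 88 kg in truck 1; 15 kg remain.
Put 83 kg in truck 2; 37 kg remain.
Put 11 kg in truck 1; 4 kg remain.
Put 63 kg in truck 3; 57 kg remain.
Put 31 kg in truck 2; 6 kg remain.
Put 78 kg in truck 4; 42 kg remain.
Put 74 kg in truck 5; 46 kg remain.
Put 66 kg in truck 6; 54 kg remain.
Put 69 kg in truck 7; 51 kg remain.
7 trucks × 120 kg = 840 kg; used 580 kg; unused 260 kg.

260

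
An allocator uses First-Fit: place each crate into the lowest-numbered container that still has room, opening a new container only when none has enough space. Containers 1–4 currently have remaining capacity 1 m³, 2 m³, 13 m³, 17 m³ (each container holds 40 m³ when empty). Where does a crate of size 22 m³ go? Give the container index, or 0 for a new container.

No container has ≥ 22 m³ free, so a new container is opened.

0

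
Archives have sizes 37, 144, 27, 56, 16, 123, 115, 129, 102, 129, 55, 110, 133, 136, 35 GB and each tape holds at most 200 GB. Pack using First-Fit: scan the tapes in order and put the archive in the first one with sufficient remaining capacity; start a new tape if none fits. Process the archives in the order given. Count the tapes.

Put 37 GB in tape 1; 163 GB remain.
Put 144 GB in tape 1; 19 GB remain.
Put 27 GB in tape 2; 173 GB remain.
Put 56 GB in tape 2; 117 GB remain.
Put 16 GB in tape 1; 3 GB remain.
Put 123 GB in tape 3; 77 GB remain.
Put 115 GB in tape 2; 2 GB remain.
Put 129 GB in tape 4; 71 GB remain.
Put 102 GB in tape 5; 98 GB remain.
Put 129 GB in tape 6; 71 GB remain.
Put 55 GB in tape 3; 22 GB remain.
Put 110 GB in tape 7; 90 GB remain.
Put 133 GB in tape 8; 67 GB remain.
Put 136 GB in tape 9; 64 GB remain.
Put 35 GB in tape 4; 36 GB remain.

9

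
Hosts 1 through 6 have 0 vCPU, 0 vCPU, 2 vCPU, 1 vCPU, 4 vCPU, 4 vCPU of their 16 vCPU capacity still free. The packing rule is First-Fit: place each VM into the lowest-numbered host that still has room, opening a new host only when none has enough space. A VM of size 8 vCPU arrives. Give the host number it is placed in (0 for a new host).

No host has ≥ 8 vCPU free, so a new host is opened.

0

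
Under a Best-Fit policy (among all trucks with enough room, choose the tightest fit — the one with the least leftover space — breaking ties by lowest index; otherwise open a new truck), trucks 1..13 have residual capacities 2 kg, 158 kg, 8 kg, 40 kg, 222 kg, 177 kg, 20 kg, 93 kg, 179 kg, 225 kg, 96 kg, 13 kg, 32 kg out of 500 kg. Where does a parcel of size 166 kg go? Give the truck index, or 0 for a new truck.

6

Trucks with room: truck 5 (222 kg), truck 6 (177 kg), truck 9 (179 kg), truck 10 (225 kg).
Tightest fit is truck 6 with 177 kg free.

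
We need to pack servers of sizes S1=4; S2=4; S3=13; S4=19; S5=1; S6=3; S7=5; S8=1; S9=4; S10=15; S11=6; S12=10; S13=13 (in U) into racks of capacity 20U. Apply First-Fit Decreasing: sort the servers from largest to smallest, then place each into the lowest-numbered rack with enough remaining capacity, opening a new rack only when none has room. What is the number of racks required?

5

Sorted descending: 19, 15, 13, 13, 10, 6, 5, 4, 4, 4, 3, 1, 1.
rack 1: place 19U, 1U left
rack 2: place 15U, 5U left
rack 3: place 13U, 7U left
rack 4: place 13U, 7U left
rack 5: place 10U, 10U left
rack 3: place 6U, 1U left
rack 2: place 5U, 0U left
rack 4: place 4U, 3U left
rack 5: place 4U, 6U left
rack 5: place 4U, 2U left
rack 4: place 3U, 0U left
rack 1: place 1U, 0U left
rack 3: place 1U, 0U left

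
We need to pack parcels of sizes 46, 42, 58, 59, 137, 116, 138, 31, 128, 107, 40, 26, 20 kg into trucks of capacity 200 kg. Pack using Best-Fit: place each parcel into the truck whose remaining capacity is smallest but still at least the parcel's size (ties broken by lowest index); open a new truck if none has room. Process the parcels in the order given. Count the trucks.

6 trucks

Put 46 kg in truck 1; 154 kg remain.
Put 42 kg in truck 1; 112 kg remain.
Put 58 kg in truck 1; 54 kg remain.
Put 59 kg in truck 2; 141 kg remain.
Put 137 kg in truck 2; 4 kg remain.
Put 116 kg in truck 3; 84 kg remain.
Put 138 kg in truck 4; 62 kg remain.
Put 31 kg in truck 1; 23 kg remain.
Put 128 kg in truck 5; 72 kg remain.
Put 107 kg in truck 6; 93 kg remain.
Put 40 kg in truck 4; 22 kg remain.
Put 26 kg in truck 5; 46 kg remain.
Put 20 kg in truck 4; 2 kg remain.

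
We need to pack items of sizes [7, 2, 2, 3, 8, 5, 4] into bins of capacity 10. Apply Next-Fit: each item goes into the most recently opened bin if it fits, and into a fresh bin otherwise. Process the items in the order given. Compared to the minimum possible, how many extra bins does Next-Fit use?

Next-Fit: [7,2] [2,3] [8] [5,4] → 4 bins.
Total size 31; any packing needs at least ⌈31/10⌉ = 4 bins.
So 4 is already optimal.

0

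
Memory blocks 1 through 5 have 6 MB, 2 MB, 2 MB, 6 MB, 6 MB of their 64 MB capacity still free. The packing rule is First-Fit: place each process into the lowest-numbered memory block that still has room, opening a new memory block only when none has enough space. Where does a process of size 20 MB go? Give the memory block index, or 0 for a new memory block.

0

No memory block has ≥ 20 MB free, so a new memory block is opened.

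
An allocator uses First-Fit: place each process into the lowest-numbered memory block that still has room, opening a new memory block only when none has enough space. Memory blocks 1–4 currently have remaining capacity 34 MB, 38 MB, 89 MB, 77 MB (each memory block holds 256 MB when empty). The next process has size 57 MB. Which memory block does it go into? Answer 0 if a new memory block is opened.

3

Memory blocks with room: memory block 3 (89 MB), memory block 4 (77 MB).
The first with room is memory block 3.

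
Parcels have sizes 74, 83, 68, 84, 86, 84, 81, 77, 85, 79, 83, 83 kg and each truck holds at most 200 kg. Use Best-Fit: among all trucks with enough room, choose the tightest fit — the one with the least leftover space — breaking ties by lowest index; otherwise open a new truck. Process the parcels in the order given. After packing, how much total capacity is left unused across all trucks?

Put 74 kg in truck 1; 126 kg remain.
Put 83 kg in truck 1; 43 kg remain.
Put 68 kg in truck 2; 132 kg remain.
Put 84 kg in truck 2; 48 kg remain.
Put 86 kg in truck 3; 114 kg remain.
Put 84 kg in truck 3; 30 kg remain.
Put 81 kg in truck 4; 119 kg remain.
Put 77 kg in truck 4; 42 kg remain.
Put 85 kg in truck 5; 115 kg remain.
Put 79 kg in truck 5; 36 kg remain.
Put 83 kg in truck 6; 117 kg remain.
Put 83 kg in truck 6; 34 kg remain.
6 trucks × 200 kg = 1200 kg; used 967 kg; unused 233 kg.

233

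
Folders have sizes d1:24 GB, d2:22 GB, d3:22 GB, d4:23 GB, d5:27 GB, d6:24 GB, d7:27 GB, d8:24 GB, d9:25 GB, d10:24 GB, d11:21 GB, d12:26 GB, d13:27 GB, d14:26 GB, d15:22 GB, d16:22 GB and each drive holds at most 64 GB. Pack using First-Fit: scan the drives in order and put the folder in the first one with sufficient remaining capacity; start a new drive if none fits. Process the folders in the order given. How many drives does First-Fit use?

8 drives

drive 1: place d1 (24 GB), 40 GB left
drive 1: place d2 (22 GB), 18 GB left
drive 2: place d3 (22 GB), 42 GB left
drive 2: place d4 (23 GB), 19 GB left
drive 3: place d5 (27 GB), 37 GB left
drive 3: place d6 (24 GB), 13 GB left
drive 4: place d7 (27 GB), 37 GB left
drive 4: place d8 (24 GB), 13 GB left
drive 5: place d9 (25 GB), 39 GB left
drive 5: place d10 (24 GB), 15 GB left
drive 6: place d11 (21 GB), 43 GB left
drive 6: place d12 (26 GB), 17 GB left
drive 7: place d13 (27 GB), 37 GB left
drive 7: place d14 (26 GB), 11 GB left
drive 8: place d15 (22 GB), 42 GB left
drive 8: place d16 (22 GB), 20 GB left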